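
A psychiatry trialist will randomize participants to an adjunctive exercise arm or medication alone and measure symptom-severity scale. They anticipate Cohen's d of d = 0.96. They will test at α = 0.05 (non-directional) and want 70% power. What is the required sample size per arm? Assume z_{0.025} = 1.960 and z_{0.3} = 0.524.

For two independent groups with equal n: n = 2·((z_{α/2} + z_β) / d)².
z_{α/2} + z_β = 1.960 + 0.524 = 2.484.
n = 2 × (2.484 / 0.96)² = 2 × 2.587² = 2 × 6.70 = 13.4.
Round up to the next whole participant.

n = 14 per group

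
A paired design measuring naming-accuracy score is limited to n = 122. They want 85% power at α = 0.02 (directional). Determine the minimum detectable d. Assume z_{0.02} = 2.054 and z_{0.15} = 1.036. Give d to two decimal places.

d_min ≈ 0.28

For a single sample (or paired design) of n = 122: d_min = (z_{α} + z_β)/√n.
z-sum = 2.054 + 1.036 = 3.090.
d_min = 3.090 / √122 = 3.090 / 11.045 = 0.280.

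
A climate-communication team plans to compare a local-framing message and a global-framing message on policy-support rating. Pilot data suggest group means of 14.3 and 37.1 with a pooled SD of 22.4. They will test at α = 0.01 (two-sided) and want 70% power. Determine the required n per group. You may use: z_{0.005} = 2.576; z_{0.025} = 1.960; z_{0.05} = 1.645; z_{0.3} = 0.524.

n = 19 per group

Cohen's d = |M₁ − M₂| / SD_pooled = |14.3 − 37.1| / 22.4 = 22.8 / 22.4 = 1.018.
For two independent groups with equal n: n = 2·((z_{α/2} + z_β) / d)².
z_{α/2} + z_β = 2.576 + 0.524 = 3.100.
n = 2 × (3.100 / 1.018)² = 2 × 3.045² = 2 × 9.27 = 18.5.
Round up to the next whole participant.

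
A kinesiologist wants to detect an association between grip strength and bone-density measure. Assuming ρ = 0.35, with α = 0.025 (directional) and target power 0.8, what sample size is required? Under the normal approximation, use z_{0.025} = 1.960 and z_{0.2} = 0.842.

n = 62

Fisher's z: C = ½·ln((1+r)/(1−r)) = ½·ln(2.0769) = 0.3654.
n = ((z_{α} + z_β)/C)² + 3.
(1.960 + 0.842) / 0.3654 = 2.802 / 0.3654 = 7.668.
n = 7.668² + 3 = 58.80 + 3 = 61.8.
Round up.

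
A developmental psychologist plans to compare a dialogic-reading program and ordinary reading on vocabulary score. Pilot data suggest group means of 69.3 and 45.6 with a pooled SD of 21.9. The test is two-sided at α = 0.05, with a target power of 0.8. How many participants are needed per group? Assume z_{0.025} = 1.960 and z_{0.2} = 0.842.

n = 14 per group

Cohen's d = |M₁ − M₂| / SD_pooled = |69.3 − 45.6| / 21.9 = 23.7 / 21.9 = 1.082.
For two independent groups with equal n: n = 2·((z_{α/2} + z_β) / d)².
z_{α/2} + z_β = 1.960 + 0.842 = 2.802.
n = 2 × (2.802 / 1.082)² = 2 × 2.590² = 2 × 6.71 = 13.4.
Round up to the next whole participant.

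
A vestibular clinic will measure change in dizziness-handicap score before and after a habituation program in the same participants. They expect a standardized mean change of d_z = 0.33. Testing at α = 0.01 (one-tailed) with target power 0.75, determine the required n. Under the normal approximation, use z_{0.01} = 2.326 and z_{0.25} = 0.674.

n = 83 pairs

For a paired (one-sample on differences) test: n = ((z_{α} + z_β) / d)².
z_{α} + z_β = 2.326 + 0.674 = 3.000.
n = (3.000 / 0.33)² = 9.091² = 82.64.
Round up.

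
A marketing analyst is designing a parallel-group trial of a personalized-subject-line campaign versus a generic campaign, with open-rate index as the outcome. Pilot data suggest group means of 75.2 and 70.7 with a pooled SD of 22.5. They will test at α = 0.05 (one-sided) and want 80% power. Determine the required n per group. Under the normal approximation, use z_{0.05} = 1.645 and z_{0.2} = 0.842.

n = 310 per group

Cohen's d = |M₁ − M₂| / SD_pooled = |75.2 − 70.7| / 22.5 = 4.5 / 22.5 = 0.200.
For two independent groups with equal n: n = 2·((z_{α} + z_β) / d)².
z_{α} + z_β = 1.645 + 0.842 = 2.487.
n = 2 × (2.487 / 0.200)² = 2 × 12.435² = 2 × 154.63 = 309.3.
Round up to the next whole participant.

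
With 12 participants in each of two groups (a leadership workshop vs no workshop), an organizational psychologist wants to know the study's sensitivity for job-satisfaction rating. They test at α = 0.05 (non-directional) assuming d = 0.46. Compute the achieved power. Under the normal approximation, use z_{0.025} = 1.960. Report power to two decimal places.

power ≈ 0.20

For two equal groups, power = Φ(d·√(n/2) − z_{α/2}).
d·√(n/2) = 0.46 × √(12/2) = 0.46 × 2.449 = 1.127.
z_β = 1.127 − 1.960 = -0.833.
Power = Φ(-0.833) = 0.202.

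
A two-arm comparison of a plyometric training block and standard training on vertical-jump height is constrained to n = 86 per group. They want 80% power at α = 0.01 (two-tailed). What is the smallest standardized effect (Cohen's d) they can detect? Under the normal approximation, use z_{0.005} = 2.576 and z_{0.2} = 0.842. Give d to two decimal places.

For two independent groups of n = 86 each: d_min = (z_{α/2} + z_β)·√(2/n).
z-sum = 2.576 + 0.842 = 3.418.
d_min = 3.418 × √(2/86) = 3.418 × 0.1525 = 0.521.

d_min ≈ 0.52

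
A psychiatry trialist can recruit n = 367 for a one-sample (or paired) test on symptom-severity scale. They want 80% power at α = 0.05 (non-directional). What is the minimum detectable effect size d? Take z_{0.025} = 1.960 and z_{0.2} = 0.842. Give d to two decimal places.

d_min ≈ 0.15

For a single sample (or paired design) of n = 367: d_min = (z_{α/2} + z_β)/√n.
z-sum = 1.960 + 0.842 = 2.802.
d_min = 2.802 / √367 = 2.802 / 19.157 = 0.146.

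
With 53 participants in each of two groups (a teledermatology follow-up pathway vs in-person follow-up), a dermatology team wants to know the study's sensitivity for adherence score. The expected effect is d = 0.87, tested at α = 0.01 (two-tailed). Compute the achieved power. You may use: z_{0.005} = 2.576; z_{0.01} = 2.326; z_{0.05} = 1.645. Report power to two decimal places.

power ≈ 0.97

For two equal groups, power = Φ(d·√(n/2) − z_{α/2}).
d·√(n/2) = 0.87 × √(53/2) = 0.87 × 5.148 = 4.479.
z_β = 4.479 − 2.576 = 1.903.
Power = Φ(1.903) = 0.971.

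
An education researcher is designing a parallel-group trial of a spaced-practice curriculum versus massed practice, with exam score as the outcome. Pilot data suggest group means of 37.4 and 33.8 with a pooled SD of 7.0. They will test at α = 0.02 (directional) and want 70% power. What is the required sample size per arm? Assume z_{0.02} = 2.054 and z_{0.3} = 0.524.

Cohen's d = |M₁ − M₂| / SD_pooled = |37.4 − 33.8| / 7.0 = 3.6 / 7.0 = 0.514.
For two independent groups with equal n: n = 2·((z_{α} + z_β) / d)².
z_{α} + z_β = 2.054 + 0.524 = 2.578.
n = 2 × (2.578 / 0.514)² = 2 × 5.016² = 2 × 25.16 = 50.3.
Round up to the next whole participant.

n = 51 per group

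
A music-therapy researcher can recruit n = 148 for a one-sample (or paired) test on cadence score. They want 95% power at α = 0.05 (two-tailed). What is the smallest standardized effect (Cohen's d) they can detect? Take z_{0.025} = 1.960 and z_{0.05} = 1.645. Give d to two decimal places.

d_min ≈ 0.30

For a single sample (or paired design) of n = 148: d_min = (z_{α/2} + z_β)/√n.
z-sum = 1.960 + 1.645 = 3.605.
d_min = 3.605 / √148 = 3.605 / 12.166 = 0.296.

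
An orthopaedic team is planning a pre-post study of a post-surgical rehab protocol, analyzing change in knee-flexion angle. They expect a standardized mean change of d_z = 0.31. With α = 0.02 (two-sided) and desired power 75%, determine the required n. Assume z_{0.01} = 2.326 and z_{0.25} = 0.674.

For a paired (one-sample on differences) test: n = ((z_{α/2} + z_β) / d)².
z_{α/2} + z_β = 2.326 + 0.674 = 3.000.
n = (3.000 / 0.31)² = 9.677² = 93.65.
Round up.

n = 94 pairs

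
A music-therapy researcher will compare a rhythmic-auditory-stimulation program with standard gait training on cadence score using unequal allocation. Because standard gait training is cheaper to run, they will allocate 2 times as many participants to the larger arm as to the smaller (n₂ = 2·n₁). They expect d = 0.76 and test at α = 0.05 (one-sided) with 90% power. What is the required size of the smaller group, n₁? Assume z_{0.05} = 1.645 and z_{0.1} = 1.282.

n₁ = 23

With allocation ratio k = n₂/n₁ = 2, Var(x̄₁−x̄₂) = σ²(1/n₁ + 1/(k·n₁)) = σ²·(k+1)/(k·n₁).
So n₁ = (1 + 1/k)·((z_{α} + z_β)/d)² = 1.500 × (2.927/0.76)².
n₁ = 1.500 × 14.83 = 22.2.
Round up: n₁ = 23, giving n₂ = 2 × 23 = 46.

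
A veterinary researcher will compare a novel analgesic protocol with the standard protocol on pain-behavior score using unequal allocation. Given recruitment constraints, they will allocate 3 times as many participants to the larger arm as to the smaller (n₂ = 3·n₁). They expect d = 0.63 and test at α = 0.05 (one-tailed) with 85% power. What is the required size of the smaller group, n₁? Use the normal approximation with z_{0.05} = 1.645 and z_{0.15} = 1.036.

With allocation ratio k = n₂/n₁ = 3, Var(x̄₁−x̄₂) = σ²(1/n₁ + 1/(k·n₁)) = σ²·(k+1)/(k·n₁).
So n₁ = (1 + 1/k)·((z_{α} + z_β)/d)² = 1.333 × (2.681/0.63)².
n₁ = 1.333 × 18.11 = 24.1.
Round up: n₁ = 25, giving n₂ = 3 × 25 = 75.

n₁ = 25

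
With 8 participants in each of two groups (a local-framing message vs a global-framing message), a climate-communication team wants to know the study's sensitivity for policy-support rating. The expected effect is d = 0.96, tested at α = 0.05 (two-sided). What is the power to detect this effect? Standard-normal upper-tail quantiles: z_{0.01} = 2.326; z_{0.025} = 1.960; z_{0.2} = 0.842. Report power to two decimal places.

power ≈ 0.48

For two equal groups, power = Φ(d·√(n/2) − z_{α/2}).
d·√(n/2) = 0.96 × √(8/2) = 0.96 × 2.000 = 1.920.
z_β = 1.920 − 1.960 = -0.040.
Power = Φ(-0.040) = 0.484.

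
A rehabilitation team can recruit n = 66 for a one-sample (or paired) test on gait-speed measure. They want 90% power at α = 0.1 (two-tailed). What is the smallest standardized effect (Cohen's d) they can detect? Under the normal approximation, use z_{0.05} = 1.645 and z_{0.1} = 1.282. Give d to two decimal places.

d_min ≈ 0.36

For a single sample (or paired design) of n = 66: d_min = (z_{α/2} + z_β)/√n.
z-sum = 1.645 + 1.282 = 2.927.
d_min = 2.927 / √66 = 2.927 / 8.124 = 0.360.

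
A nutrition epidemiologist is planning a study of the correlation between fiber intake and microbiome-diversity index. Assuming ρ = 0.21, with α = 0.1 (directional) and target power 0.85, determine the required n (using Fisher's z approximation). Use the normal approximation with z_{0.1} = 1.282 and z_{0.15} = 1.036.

n = 122

Fisher's z: C = ½·ln((1+r)/(1−r)) = ½·ln(1.5316) = 0.2132.
n = ((z_{α} + z_β)/C)² + 3.
(1.282 + 1.036) / 0.2132 = 2.318 / 0.2132 = 10.872.
n = 10.872² + 3 = 118.21 + 3 = 121.2.
Round up.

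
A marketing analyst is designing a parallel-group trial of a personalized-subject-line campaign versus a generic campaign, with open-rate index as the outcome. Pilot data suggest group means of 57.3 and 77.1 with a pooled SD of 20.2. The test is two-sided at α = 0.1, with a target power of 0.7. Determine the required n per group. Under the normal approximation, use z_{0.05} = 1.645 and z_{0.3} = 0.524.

Cohen's d = |M₁ − M₂| / SD_pooled = |57.3 − 77.1| / 20.2 = 19.8 / 20.2 = 0.980.
For two independent groups with equal n: n = 2·((z_{α/2} + z_β) / d)².
z_{α/2} + z_β = 1.645 + 0.524 = 2.169.
n = 2 × (2.169 / 0.980)² = 2 × 2.213² = 2 × 4.90 = 9.8.
Round up to the next whole participant.

n = 10 per group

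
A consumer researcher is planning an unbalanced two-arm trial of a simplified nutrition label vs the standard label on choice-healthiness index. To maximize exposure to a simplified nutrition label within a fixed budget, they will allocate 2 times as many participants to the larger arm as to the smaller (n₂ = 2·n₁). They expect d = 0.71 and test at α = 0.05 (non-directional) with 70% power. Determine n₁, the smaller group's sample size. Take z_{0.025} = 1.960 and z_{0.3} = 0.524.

n₁ = 19

With allocation ratio k = n₂/n₁ = 2, Var(x̄₁−x̄₂) = σ²(1/n₁ + 1/(k·n₁)) = σ²·(k+1)/(k·n₁).
So n₁ = (1 + 1/k)·((z_{α/2} + z_β)/d)² = 1.500 × (2.484/0.71)².
n₁ = 1.500 × 12.24 = 18.4.
Round up: n₁ = 19, giving n₂ = 2 × 19 = 38.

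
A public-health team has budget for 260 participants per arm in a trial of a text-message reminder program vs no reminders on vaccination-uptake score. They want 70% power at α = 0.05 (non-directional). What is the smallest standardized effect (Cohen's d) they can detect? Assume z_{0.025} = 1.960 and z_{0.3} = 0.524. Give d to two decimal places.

d_min ≈ 0.22

For two independent groups of n = 260 each: d_min = (z_{α/2} + z_β)·√(2/n).
z-sum = 1.960 + 0.524 = 2.484.
d_min = 2.484 × √(2/260) = 2.484 × 0.0877 = 0.218.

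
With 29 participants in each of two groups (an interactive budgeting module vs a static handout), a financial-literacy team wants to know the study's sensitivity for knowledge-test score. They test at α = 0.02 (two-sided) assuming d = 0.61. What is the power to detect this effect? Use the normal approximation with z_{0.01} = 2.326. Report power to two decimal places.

For two equal groups, power = Φ(d·√(n/2) − z_{α/2}).
d·√(n/2) = 0.61 × √(29/2) = 0.61 × 3.808 = 2.323.
z_β = 2.323 − 2.326 = -0.003.
Power = Φ(-0.003) = 0.499.

power ≈ 0.50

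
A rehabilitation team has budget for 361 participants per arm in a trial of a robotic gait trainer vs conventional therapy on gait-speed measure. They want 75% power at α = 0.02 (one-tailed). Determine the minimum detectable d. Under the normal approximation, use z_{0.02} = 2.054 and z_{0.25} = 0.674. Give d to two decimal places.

d_min ≈ 0.20

For two independent groups of n = 361 each: d_min = (z_{α} + z_β)·√(2/n).
z-sum = 2.054 + 0.674 = 2.728.
d_min = 2.728 × √(2/361) = 2.728 × 0.0744 = 0.203.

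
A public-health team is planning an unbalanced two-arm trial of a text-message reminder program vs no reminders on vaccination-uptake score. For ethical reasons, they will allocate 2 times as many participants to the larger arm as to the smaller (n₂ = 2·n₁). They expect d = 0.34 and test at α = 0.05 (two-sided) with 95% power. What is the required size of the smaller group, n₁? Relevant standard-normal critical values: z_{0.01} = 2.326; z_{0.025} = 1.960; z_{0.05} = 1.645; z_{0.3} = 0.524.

n₁ = 169

With allocation ratio k = n₂/n₁ = 2, Var(x̄₁−x̄₂) = σ²(1/n₁ + 1/(k·n₁)) = σ²·(k+1)/(k·n₁).
So n₁ = (1 + 1/k)·((z_{α/2} + z_β)/d)² = 1.500 × (3.605/0.34)².
n₁ = 1.500 × 112.42 = 168.6.
Round up: n₁ = 169, giving n₂ = 2 × 169 = 338.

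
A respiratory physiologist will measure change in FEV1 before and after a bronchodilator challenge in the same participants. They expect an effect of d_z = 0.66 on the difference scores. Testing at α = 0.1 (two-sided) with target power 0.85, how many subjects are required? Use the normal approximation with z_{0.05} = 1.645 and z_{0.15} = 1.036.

n = 17 pairs

For a paired (one-sample on differences) test: n = ((z_{α/2} + z_β) / d)².
z_{α/2} + z_β = 1.645 + 1.036 = 2.681.
n = (2.681 / 0.66)² = 4.062² = 16.50.
Round up.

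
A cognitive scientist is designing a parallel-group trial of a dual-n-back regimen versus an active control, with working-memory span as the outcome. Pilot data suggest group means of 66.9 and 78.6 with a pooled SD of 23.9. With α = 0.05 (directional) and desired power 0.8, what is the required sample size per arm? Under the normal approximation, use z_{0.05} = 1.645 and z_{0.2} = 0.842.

n = 52 per group

Cohen's d = |M₁ − M₂| / SD_pooled = |66.9 − 78.6| / 23.9 = 11.7 / 23.9 = 0.490.
For two independent groups with equal n: n = 2·((z_{α} + z_β) / d)².
z_{α} + z_β = 1.645 + 0.842 = 2.487.
n = 2 × (2.487 / 0.490)² = 2 × 5.076² = 2 × 25.76 = 51.5.
Round up to the next whole participant.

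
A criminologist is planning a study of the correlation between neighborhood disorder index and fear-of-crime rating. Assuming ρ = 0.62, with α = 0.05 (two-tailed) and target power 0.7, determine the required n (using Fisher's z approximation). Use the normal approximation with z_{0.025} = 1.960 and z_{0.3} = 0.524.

n = 15

Fisher's z: C = ½·ln((1+r)/(1−r)) = ½·ln(4.2632) = 0.7250.
n = ((z_{α/2} + z_β)/C)² + 3.
(1.960 + 0.524) / 0.7250 = 2.484 / 0.7250 = 3.426.
n = 3.426² + 3 = 11.74 + 3 = 14.7.
Round up.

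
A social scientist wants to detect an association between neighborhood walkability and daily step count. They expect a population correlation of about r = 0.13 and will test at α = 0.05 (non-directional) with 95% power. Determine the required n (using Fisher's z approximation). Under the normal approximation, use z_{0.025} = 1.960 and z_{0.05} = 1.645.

n = 764

Fisher's z: C = ½·ln((1+r)/(1−r)) = ½·ln(1.2989) = 0.1307.
n = ((z_{α/2} + z_β)/C)² + 3.
(1.960 + 1.645) / 0.1307 = 3.605 / 0.1307 = 27.582.
n = 27.582² + 3 = 760.78 + 3 = 763.8.
Round up.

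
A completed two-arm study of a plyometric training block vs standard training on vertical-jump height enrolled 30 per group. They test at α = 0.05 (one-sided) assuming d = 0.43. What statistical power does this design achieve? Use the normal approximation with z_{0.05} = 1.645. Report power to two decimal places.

For two equal groups, power = Φ(d·√(n/2) − z_{α}).
d·√(n/2) = 0.43 × √(30/2) = 0.43 × 3.873 = 1.665.
z_β = 1.665 − 1.645 = 0.020.
Power = Φ(0.020) = 0.508.

power ≈ 0.51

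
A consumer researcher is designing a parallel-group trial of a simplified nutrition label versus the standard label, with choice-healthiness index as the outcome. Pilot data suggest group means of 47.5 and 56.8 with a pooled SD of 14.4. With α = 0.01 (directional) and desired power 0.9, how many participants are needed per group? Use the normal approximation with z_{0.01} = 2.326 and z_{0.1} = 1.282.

n = 63 per group

Cohen's d = |M₁ − M₂| / SD_pooled = |47.5 − 56.8| / 14.4 = 9.3 / 14.4 = 0.646.
For two independent groups with equal n: n = 2·((z_{α} + z_β) / d)².
z_{α} + z_β = 2.326 + 1.282 = 3.608.
n = 2 × (3.608 / 0.646)² = 2 × 5.585² = 2 × 31.19 = 62.4.
Round up to the next whole participant.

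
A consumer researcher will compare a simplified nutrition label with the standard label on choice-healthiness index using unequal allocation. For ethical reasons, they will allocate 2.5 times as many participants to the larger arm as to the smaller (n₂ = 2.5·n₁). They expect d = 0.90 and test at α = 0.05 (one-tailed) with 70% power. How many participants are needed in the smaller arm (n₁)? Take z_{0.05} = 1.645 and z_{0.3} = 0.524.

With allocation ratio k = n₂/n₁ = 2.5, Var(x̄₁−x̄₂) = σ²(1/n₁ + 1/(k·n₁)) = σ²·(k+1)/(k·n₁).
So n₁ = (1 + 1/k)·((z_{α} + z_β)/d)² = 1.400 × (2.169/0.90)².
n₁ = 1.400 × 5.81 = 8.1.
Round up: n₁ = 9, giving n₂ = ⌈2.5 × 9⌉ = ⌈22.5⌉ = 23.

n₁ = 9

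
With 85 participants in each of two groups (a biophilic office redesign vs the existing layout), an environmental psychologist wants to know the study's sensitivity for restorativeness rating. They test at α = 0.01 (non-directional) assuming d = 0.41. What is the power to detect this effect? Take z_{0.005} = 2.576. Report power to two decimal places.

power ≈ 0.54

For two equal groups, power = Φ(d·√(n/2) − z_{α/2}).
d·√(n/2) = 0.41 × √(85/2) = 0.41 × 6.519 = 2.673.
z_β = 2.673 − 2.576 = 0.097.
Power = Φ(0.097) = 0.539.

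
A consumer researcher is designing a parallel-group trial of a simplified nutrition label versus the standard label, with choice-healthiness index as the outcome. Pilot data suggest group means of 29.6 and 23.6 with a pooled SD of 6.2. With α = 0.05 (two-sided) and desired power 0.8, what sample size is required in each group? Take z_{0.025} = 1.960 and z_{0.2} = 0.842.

Cohen's d = |M₁ − M₂| / SD_pooled = |29.6 − 23.6| / 6.2 = 6.0 / 6.2 = 0.968.
For two independent groups with equal n: n = 2·((z_{α/2} + z_β) / d)².
z_{α/2} + z_β = 1.960 + 0.842 = 2.802.
n = 2 × (2.802 / 0.968)² = 2 × 2.895² = 2 × 8.38 = 16.8.
Round up to the next whole participant.

n = 17 per group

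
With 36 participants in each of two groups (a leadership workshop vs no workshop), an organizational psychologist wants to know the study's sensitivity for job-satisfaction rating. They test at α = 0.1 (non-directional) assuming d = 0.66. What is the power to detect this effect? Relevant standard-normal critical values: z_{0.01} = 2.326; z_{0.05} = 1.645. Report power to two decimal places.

power ≈ 0.88

For two equal groups, power = Φ(d·√(n/2) − z_{α/2}).
d·√(n/2) = 0.66 × √(36/2) = 0.66 × 4.243 = 2.800.
z_β = 2.800 − 1.645 = 1.155.
Power = Φ(1.155) = 0.876.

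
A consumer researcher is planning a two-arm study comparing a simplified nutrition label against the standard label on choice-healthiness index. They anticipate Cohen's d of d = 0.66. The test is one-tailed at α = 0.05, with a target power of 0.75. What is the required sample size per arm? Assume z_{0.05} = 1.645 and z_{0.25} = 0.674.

n = 25 per group

For two independent groups with equal n: n = 2·((z_{α} + z_β) / d)².
z_{α} + z_β = 1.645 + 0.674 = 2.319.
n = 2 × (2.319 / 0.66)² = 2 × 3.514² = 2 × 12.35 = 24.7.
Round up to the next whole participant.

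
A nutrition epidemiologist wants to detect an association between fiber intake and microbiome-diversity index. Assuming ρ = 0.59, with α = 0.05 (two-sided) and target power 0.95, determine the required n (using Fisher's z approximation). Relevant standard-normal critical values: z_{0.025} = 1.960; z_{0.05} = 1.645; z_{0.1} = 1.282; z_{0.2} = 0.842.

Fisher's z: C = ½·ln((1+r)/(1−r)) = ½·ln(3.8780) = 0.6777.
n = ((z_{α/2} + z_β)/C)² + 3.
(1.960 + 1.645) / 0.6777 = 3.605 / 0.6777 = 5.319.
n = 5.319² + 3 = 28.30 + 3 = 31.3.
Round up.

n = 32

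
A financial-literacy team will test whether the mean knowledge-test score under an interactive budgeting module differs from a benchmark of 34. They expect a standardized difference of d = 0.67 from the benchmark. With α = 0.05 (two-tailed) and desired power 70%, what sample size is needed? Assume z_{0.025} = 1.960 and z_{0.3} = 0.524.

For a one-sample test: n = ((z_{α/2} + z_β) / d)².
z_{α/2} + z_β = 1.960 + 0.524 = 2.484.
n = (2.484 / 0.67)² = 3.707² = 13.75.
Round up.

n = 14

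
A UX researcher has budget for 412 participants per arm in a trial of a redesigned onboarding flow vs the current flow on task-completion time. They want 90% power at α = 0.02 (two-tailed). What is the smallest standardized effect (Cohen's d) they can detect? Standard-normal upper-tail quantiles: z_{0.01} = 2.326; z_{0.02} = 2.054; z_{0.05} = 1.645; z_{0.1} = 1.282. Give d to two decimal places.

d_min ≈ 0.25

For two independent groups of n = 412 each: d_min = (z_{α/2} + z_β)·√(2/n).
z-sum = 2.326 + 1.282 = 3.608.
d_min = 3.608 × √(2/412) = 3.608 × 0.0697 = 0.251.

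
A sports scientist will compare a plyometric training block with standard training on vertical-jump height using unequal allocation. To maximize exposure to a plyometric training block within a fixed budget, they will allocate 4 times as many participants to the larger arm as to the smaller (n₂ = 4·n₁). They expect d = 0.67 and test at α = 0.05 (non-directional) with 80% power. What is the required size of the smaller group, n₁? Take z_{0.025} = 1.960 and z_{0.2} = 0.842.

n₁ = 22

With allocation ratio k = n₂/n₁ = 4, Var(x̄₁−x̄₂) = σ²(1/n₁ + 1/(k·n₁)) = σ²·(k+1)/(k·n₁).
So n₁ = (1 + 1/k)·((z_{α/2} + z_β)/d)² = 1.250 × (2.802/0.67)².
n₁ = 1.250 × 17.49 = 21.9.
Round up: n₁ = 22, giving n₂ = 4 × 22 = 88.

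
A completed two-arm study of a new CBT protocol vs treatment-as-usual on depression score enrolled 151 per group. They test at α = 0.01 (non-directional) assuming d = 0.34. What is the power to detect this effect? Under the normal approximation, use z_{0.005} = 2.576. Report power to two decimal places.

power ≈ 0.65

For two equal groups, power = Φ(d·√(n/2) − z_{α/2}).
d·√(n/2) = 0.34 × √(151/2) = 0.34 × 8.689 = 2.954.
z_β = 2.954 − 2.576 = 0.378.
Power = Φ(0.378) = 0.647.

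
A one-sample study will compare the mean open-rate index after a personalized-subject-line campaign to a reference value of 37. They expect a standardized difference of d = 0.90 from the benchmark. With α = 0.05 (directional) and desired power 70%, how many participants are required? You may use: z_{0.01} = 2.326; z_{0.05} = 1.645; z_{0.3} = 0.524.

n = 6

For a one-sample test: n = ((z_{α} + z_β) / d)².
z_{α} + z_β = 1.645 + 0.524 = 2.169.
n = (2.169 / 0.90)² = 2.410² = 5.81.
Round up.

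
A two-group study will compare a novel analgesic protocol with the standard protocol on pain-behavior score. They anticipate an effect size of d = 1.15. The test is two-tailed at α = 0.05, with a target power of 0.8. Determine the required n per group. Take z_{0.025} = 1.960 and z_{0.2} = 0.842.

n = 12 per group

For two independent groups with equal n: n = 2·((z_{α/2} + z_β) / d)².
z_{α/2} + z_β = 1.960 + 0.842 = 2.802.
n = 2 × (2.802 / 1.15)² = 2 × 2.437² = 2 × 5.94 = 11.9.
Round up to the next whole participant.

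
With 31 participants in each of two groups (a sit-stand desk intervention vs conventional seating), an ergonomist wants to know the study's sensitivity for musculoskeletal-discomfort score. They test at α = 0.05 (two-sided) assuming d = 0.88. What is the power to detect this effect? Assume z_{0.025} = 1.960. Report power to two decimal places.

For two equal groups, power = Φ(d·√(n/2) − z_{α/2}).
d·√(n/2) = 0.88 × √(31/2) = 0.88 × 3.937 = 3.465.
z_β = 3.465 − 1.960 = 1.505.
Power = Φ(1.505) = 0.934.

power ≈ 0.93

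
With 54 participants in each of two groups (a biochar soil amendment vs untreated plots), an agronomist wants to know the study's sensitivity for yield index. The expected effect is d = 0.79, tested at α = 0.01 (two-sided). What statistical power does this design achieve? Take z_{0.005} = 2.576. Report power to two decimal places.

For two equal groups, power = Φ(d·√(n/2) − z_{α/2}).
d·√(n/2) = 0.79 × √(54/2) = 0.79 × 5.196 = 4.105.
z_β = 4.105 − 2.576 = 1.529.
Power = Φ(1.529) = 0.937.

power ≈ 0.94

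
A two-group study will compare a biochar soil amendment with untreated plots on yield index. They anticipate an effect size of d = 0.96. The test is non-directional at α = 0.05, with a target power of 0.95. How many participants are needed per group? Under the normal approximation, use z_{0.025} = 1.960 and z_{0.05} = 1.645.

For two independent groups with equal n: n = 2·((z_{α/2} + z_β) / d)².
z_{α/2} + z_β = 1.960 + 1.645 = 3.605.
n = 2 × (3.605 / 0.96)² = 2 × 3.755² = 2 × 14.10 = 28.2.
Round up to the next whole participant.

n = 29 per group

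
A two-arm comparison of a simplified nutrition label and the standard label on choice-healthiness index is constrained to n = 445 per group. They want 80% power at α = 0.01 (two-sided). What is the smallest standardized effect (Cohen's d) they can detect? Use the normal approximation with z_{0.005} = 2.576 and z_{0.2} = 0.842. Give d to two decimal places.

For two independent groups of n = 445 each: d_min = (z_{α/2} + z_β)·√(2/n).
z-sum = 2.576 + 0.842 = 3.418.
d_min = 3.418 × √(2/445) = 3.418 × 0.0670 = 0.229.

d_min ≈ 0.23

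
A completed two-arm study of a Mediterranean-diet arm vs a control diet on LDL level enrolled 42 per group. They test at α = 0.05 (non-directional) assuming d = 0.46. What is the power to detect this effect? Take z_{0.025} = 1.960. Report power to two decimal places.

power ≈ 0.56

For two equal groups, power = Φ(d·√(n/2) − z_{α/2}).
d·√(n/2) = 0.46 × √(42/2) = 0.46 × 4.583 = 2.108.
z_β = 2.108 − 1.960 = 0.148.
Power = Φ(0.148) = 0.559.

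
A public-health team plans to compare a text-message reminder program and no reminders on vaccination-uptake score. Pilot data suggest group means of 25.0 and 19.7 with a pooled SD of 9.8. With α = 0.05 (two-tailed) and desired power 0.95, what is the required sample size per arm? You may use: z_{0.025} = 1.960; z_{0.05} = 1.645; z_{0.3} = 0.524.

Cohen's d = |M₁ − M₂| / SD_pooled = |25.0 − 19.7| / 9.8 = 5.3 / 9.8 = 0.541.
For two independent groups with equal n: n = 2·((z_{α/2} + z_β) / d)².
z_{α/2} + z_β = 1.960 + 1.645 = 3.605.
n = 2 × (3.605 / 0.541)² = 2 × 6.664² = 2 × 44.40 = 88.8.
Round up to the next whole participant.

n = 89 per group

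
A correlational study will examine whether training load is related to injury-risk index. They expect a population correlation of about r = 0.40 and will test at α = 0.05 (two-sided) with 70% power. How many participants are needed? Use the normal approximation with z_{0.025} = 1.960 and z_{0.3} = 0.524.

Fisher's z: C = ½·ln((1+r)/(1−r)) = ½·ln(2.3333) = 0.4236.
n = ((z_{α/2} + z_β)/C)² + 3.
(1.960 + 0.524) / 0.4236 = 2.484 / 0.4236 = 5.864.
n = 5.864² + 3 = 34.39 + 3 = 37.4.
Round up.

n = 38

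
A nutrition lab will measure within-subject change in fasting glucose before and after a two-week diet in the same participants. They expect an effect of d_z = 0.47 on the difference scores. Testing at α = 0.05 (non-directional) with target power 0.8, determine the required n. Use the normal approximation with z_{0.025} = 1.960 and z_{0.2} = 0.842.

n = 36 pairs

For a paired (one-sample on differences) test: n = ((z_{α/2} + z_β) / d)².
z_{α/2} + z_β = 1.960 + 0.842 = 2.802.
n = (2.802 / 0.47)² = 5.962² = 35.54.
Round up.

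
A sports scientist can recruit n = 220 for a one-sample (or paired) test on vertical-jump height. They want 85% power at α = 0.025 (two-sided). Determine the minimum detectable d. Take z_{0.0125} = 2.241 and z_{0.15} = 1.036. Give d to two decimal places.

d_min ≈ 0.22

For a single sample (or paired design) of n = 220: d_min = (z_{α/2} + z_β)/√n.
z-sum = 2.241 + 1.036 = 3.277.
d_min = 3.277 / √220 = 3.277 / 14.832 = 0.221.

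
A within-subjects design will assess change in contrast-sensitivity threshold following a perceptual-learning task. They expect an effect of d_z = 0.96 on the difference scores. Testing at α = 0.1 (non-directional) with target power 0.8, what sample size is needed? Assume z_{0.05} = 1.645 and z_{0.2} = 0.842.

n = 7 pairs

For a paired (one-sample on differences) test: n = ((z_{α/2} + z_β) / d)².
z_{α/2} + z_β = 1.645 + 0.842 = 2.487.
n = (2.487 / 0.96)² = 2.591² = 6.71.
Round up.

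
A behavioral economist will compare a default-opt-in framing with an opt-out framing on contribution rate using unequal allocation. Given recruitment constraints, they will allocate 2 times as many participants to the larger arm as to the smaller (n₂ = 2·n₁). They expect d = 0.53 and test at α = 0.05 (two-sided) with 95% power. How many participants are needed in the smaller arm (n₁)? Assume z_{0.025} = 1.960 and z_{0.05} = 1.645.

n₁ = 70

With allocation ratio k = n₂/n₁ = 2, Var(x̄₁−x̄₂) = σ²(1/n₁ + 1/(k·n₁)) = σ²·(k+1)/(k·n₁).
So n₁ = (1 + 1/k)·((z_{α/2} + z_β)/d)² = 1.500 × (3.605/0.53)².
n₁ = 1.500 × 46.27 = 69.4.
Round up: n₁ = 70, giving n₂ = 2 × 70 = 140.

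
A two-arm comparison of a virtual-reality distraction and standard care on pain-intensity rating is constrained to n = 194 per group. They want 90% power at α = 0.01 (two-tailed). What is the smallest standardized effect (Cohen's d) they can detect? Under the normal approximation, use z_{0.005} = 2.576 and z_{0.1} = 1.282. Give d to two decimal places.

For two independent groups of n = 194 each: d_min = (z_{α/2} + z_β)·√(2/n).
z-sum = 2.576 + 1.282 = 3.858.
d_min = 3.858 × √(2/194) = 3.858 × 0.1015 = 0.392.

d_min ≈ 0.39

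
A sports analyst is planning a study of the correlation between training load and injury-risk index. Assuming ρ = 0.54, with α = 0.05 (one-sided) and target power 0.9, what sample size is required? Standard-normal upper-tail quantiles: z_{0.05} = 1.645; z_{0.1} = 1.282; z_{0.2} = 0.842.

Fisher's z: C = ½·ln((1+r)/(1−r)) = ½·ln(3.3478) = 0.6042.
n = ((z_{α} + z_β)/C)² + 3.
(1.645 + 1.282) / 0.6042 = 2.927 / 0.6042 = 4.844.
n = 4.844² + 3 = 23.47 + 3 = 26.5.
Round up.

n = 27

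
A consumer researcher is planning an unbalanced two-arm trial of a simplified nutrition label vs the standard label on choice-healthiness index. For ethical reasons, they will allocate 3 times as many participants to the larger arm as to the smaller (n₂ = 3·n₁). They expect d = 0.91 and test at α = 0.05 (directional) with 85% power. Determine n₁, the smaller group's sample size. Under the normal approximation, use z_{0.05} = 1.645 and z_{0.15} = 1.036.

With allocation ratio k = n₂/n₁ = 3, Var(x̄₁−x̄₂) = σ²(1/n₁ + 1/(k·n₁)) = σ²·(k+1)/(k·n₁).
So n₁ = (1 + 1/k)·((z_{α} + z_β)/d)² = 1.333 × (2.681/0.91)².
n₁ = 1.333 × 8.68 = 11.6.
Round up: n₁ = 12, giving n₂ = 3 × 12 = 36.

n₁ = 12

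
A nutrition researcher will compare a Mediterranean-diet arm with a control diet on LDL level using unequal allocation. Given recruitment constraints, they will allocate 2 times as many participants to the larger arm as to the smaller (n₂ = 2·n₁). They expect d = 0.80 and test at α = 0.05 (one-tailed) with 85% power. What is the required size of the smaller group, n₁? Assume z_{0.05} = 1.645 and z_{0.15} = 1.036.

n₁ = 17

With allocation ratio k = n₂/n₁ = 2, Var(x̄₁−x̄₂) = σ²(1/n₁ + 1/(k·n₁)) = σ²·(k+1)/(k·n₁).
So n₁ = (1 + 1/k)·((z_{α} + z_β)/d)² = 1.500 × (2.681/0.80)².
n₁ = 1.500 × 11.23 = 16.8.
Round up: n₁ = 17, giving n₂ = 2 × 17 = 34.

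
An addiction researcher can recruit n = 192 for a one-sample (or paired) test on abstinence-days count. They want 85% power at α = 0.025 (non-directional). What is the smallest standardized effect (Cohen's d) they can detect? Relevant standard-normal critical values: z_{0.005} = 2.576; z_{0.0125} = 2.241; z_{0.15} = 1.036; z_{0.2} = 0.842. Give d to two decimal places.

For a single sample (or paired design) of n = 192: d_min = (z_{α/2} + z_β)/√n.
z-sum = 2.241 + 1.036 = 3.277.
d_min = 3.277 / √192 = 3.277 / 13.856 = 0.236.

d_min ≈ 0.24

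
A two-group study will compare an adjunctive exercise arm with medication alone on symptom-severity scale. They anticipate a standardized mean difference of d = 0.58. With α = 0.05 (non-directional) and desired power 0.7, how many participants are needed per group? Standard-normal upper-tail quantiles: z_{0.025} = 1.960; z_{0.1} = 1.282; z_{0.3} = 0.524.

For two independent groups with equal n: n = 2·((z_{α/2} + z_β) / d)².
z_{α/2} + z_β = 1.960 + 0.524 = 2.484.
n = 2 × (2.484 / 0.58)² = 2 × 4.283² = 2 × 18.34 = 36.7.
Round up to the next whole participant.

n = 37 per group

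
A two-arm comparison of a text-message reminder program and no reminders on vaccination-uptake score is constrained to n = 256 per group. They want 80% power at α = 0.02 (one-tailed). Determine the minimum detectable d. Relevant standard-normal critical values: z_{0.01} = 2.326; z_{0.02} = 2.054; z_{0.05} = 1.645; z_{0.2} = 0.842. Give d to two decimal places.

For two independent groups of n = 256 each: d_min = (z_{α} + z_β)·√(2/n).
z-sum = 2.054 + 0.842 = 2.896.
d_min = 2.896 × √(2/256) = 2.896 × 0.0884 = 0.256.

d_min ≈ 0.26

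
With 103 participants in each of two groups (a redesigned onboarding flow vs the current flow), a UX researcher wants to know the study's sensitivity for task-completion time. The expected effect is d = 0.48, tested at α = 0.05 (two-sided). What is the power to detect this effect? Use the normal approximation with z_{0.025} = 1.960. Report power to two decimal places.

For two equal groups, power = Φ(d·√(n/2) − z_{α/2}).
d·√(n/2) = 0.48 × √(103/2) = 0.48 × 7.176 = 3.445.
z_β = 3.445 − 1.960 = 1.485.
Power = Φ(1.485) = 0.931.

power ≈ 0.93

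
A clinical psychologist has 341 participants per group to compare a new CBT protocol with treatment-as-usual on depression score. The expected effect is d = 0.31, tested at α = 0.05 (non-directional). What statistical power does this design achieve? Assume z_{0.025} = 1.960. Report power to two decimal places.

For two equal groups, power = Φ(d·√(n/2) − z_{α/2}).
d·√(n/2) = 0.31 × √(341/2) = 0.31 × 13.058 = 4.048.
z_β = 4.048 − 1.960 = 2.088.
Power = Φ(2.088) = 0.982.

power ≈ 0.98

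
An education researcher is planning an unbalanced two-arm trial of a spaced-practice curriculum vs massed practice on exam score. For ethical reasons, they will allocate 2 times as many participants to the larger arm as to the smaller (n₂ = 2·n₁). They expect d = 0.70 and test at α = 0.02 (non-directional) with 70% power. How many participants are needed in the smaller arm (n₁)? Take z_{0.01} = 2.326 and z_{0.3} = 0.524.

n₁ = 25

With allocation ratio k = n₂/n₁ = 2, Var(x̄₁−x̄₂) = σ²(1/n₁ + 1/(k·n₁)) = σ²·(k+1)/(k·n₁).
So n₁ = (1 + 1/k)·((z_{α/2} + z_β)/d)² = 1.500 × (2.850/0.70)².
n₁ = 1.500 × 16.58 = 24.9.
Round up: n₁ = 25, giving n₂ = 2 × 25 = 50.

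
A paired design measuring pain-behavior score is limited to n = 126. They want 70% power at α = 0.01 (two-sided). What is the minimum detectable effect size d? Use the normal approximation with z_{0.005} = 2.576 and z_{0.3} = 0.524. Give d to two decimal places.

For a single sample (or paired design) of n = 126: d_min = (z_{α/2} + z_β)/√n.
z-sum = 2.576 + 0.524 = 3.100.
d_min = 3.100 / √126 = 3.100 / 11.225 = 0.276.

d_min ≈ 0.28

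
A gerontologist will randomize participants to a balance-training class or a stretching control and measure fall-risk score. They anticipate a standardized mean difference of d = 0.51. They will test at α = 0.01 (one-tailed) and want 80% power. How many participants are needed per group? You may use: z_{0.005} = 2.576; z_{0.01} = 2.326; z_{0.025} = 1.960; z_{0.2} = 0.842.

n = 78 per group

For two independent groups with equal n: n = 2·((z_{α} + z_β) / d)².
z_{α} + z_β = 2.326 + 0.842 = 3.168.
n = 2 × (3.168 / 0.51)² = 2 × 6.212² = 2 × 38.59 = 77.2.
Round up to the next whole participant.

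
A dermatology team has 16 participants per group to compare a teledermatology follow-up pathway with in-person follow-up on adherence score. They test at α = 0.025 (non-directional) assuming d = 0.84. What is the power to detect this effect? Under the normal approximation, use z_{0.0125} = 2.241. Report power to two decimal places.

For two equal groups, power = Φ(d·√(n/2) − z_{α/2}).
d·√(n/2) = 0.84 × √(16/2) = 0.84 × 2.828 = 2.376.
z_β = 2.376 − 2.241 = 0.135.
Power = Φ(0.135) = 0.554.

power ≈ 0.55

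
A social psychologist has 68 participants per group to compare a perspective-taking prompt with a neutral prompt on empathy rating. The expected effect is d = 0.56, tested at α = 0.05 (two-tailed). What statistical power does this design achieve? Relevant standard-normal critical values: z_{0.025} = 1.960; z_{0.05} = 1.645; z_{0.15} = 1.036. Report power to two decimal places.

power ≈ 0.90

For two equal groups, power = Φ(d·√(n/2) − z_{α/2}).
d·√(n/2) = 0.56 × √(68/2) = 0.56 × 5.831 = 3.265.
z_β = 3.265 − 1.960 = 1.305.
Power = Φ(1.305) = 0.904.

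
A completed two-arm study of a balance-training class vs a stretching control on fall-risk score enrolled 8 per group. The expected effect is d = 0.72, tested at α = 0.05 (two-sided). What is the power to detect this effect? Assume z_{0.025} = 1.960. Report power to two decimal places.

power ≈ 0.30

For two equal groups, power = Φ(d·√(n/2) − z_{α/2}).
d·√(n/2) = 0.72 × √(8/2) = 0.72 × 2.000 = 1.440.
z_β = 1.440 − 1.960 = -0.520.
Power = Φ(-0.520) = 0.302.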